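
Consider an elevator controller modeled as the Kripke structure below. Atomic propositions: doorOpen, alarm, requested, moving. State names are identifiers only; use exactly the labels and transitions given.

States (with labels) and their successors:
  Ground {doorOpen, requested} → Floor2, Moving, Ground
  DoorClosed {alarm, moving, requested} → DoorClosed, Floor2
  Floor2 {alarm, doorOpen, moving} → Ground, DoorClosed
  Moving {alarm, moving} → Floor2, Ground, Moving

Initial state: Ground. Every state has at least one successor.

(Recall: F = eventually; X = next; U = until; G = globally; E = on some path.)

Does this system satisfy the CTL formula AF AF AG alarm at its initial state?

Does not hold

States satisfying AF AG alarm: ∅.
States satisfying AF AF AG alarm: ∅.
There is a path from Ground along which AF AG alarm never holds.
Ground ∉ Sat(AF AF AG alarm).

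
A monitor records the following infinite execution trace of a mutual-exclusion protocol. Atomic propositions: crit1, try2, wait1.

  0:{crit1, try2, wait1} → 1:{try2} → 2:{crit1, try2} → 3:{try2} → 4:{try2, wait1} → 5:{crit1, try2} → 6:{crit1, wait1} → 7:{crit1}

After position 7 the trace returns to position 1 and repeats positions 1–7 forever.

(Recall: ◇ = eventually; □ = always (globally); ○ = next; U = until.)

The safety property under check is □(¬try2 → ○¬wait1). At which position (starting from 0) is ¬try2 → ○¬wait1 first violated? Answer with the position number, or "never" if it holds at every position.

¬try2 → ○¬wait1 holds at every position 0..7, and those are all the positions the trace ever visits, so the invariant □(¬try2 → ○¬wait1) is never violated.

never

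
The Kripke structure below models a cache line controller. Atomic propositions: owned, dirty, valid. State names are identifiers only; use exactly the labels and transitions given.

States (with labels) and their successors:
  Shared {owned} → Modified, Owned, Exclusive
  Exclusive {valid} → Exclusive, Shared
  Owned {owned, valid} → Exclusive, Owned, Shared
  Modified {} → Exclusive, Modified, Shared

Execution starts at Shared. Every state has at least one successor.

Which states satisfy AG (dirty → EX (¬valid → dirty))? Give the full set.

{Shared, Exclusive, Owned, Modified}

States satisfying dirty → EX (¬valid → dirty): {Shared, Exclusive, Owned, Modified}.
States satisfying AG (dirty → EX (¬valid → dirty)): {Shared, Exclusive, Owned, Modified}.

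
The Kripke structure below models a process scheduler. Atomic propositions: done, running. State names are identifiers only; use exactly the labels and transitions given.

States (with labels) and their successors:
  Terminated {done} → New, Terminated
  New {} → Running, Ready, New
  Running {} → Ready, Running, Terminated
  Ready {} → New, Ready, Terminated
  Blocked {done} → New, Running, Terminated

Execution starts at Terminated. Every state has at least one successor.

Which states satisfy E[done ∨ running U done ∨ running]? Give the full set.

States satisfying done ∨ running: {Terminated, Blocked}.
States satisfying E[done ∨ running U done ∨ running]: {Terminated, Blocked}.

{Terminated, Blocked}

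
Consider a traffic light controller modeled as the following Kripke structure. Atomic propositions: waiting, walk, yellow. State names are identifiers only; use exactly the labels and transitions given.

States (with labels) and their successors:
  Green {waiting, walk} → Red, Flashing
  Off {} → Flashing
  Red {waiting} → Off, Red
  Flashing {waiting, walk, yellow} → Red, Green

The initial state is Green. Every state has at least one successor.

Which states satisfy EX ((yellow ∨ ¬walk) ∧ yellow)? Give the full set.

{Green, Off}

States satisfying (yellow ∨ ¬walk) ∧ yellow: {Flashing}.
States satisfying EX ((yellow ∨ ¬walk) ∧ yellow): {Green, Off}.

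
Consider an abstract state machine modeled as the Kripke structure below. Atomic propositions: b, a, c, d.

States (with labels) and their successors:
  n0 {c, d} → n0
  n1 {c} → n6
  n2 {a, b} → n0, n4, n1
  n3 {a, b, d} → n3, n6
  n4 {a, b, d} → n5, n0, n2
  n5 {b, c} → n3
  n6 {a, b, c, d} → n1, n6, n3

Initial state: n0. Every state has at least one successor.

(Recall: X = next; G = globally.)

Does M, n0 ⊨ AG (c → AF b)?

Violated

States satisfying c → AF b: {n1, n2, n3, n4, n5, n6}.
States satisfying AG (c → AF b): {n1, n3, n5, n6}.
n0 is reachable from n0 and violates c → AF b, so AG fails at n0.
n0 ∉ Sat(AG (c → AF b)).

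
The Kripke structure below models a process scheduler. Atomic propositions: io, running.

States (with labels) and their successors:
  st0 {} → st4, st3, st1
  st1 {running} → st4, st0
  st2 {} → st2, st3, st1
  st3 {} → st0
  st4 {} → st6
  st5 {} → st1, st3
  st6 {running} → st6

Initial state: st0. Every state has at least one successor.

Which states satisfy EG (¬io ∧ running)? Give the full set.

{st6}

States satisfying ¬io ∧ running: {st1, st6}.
States satisfying EG (¬io ∧ running): {st6}.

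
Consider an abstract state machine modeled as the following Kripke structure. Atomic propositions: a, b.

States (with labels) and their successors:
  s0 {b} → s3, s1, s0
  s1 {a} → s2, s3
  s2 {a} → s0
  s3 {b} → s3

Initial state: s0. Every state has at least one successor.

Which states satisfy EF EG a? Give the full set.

States satisfying EG a: ∅.
States satisfying EF EG a: ∅.

none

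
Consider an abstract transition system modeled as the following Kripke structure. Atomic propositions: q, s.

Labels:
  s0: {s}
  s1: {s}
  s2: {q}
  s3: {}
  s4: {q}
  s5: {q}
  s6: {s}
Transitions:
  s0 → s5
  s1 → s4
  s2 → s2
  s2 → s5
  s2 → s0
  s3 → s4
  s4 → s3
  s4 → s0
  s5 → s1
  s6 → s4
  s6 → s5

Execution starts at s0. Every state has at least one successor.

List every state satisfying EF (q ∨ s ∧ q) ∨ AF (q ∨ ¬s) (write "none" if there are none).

States satisfying q ∨ s ∧ q: {s2, s4, s5}.
States satisfying EF (q ∨ s ∧ q): {s0, s1, s2, s3, s4, s5, s6}.
States satisfying q ∨ ¬s: {s2, s3, s4, s5}.
States satisfying AF (q ∨ ¬s): {s0, s1, s2, s3, s4, s5, s6}.
States satisfying EF (q ∨ s ∧ q) ∨ AF (q ∨ ¬s): {s0, s1, s2, s3, s4, s5, s6}.

{s0, s1, s2, s3, s4, s5, s6}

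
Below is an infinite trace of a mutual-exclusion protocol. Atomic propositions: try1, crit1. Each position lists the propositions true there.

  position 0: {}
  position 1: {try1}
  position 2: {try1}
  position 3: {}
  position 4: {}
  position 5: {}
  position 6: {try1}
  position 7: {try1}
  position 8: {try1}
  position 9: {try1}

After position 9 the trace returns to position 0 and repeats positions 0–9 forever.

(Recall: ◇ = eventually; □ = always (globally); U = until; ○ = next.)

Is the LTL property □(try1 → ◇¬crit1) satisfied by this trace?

Yes

try1 → ◇¬crit1 holds at every position 0..9, and those are all positions ever visited, so □(try1 → ◇¬crit1) holds.
Positions where try1 holds: 1, 2, 6, 7, 8, 9.
Check ◇¬crit1 at each: 1→ok, 2→ok, 6→ok, 7→ok, 8→ok, 9→ok.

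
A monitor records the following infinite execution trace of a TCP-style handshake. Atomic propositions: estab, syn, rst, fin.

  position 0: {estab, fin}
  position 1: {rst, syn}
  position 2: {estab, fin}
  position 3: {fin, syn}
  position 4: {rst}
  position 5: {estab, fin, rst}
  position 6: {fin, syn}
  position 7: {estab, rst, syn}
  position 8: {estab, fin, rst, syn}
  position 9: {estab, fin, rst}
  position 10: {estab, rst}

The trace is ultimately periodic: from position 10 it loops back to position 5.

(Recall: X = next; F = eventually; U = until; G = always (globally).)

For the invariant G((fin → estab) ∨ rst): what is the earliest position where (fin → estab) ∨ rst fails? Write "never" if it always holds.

3

Check (fin → estab) ∨ rst at each position in order: 0 ✓, 1 ✓, 2 ✓.
At position 3 the labels are {fin, syn}, so (fin → estab) ∨ rst is false there. This is the first violation.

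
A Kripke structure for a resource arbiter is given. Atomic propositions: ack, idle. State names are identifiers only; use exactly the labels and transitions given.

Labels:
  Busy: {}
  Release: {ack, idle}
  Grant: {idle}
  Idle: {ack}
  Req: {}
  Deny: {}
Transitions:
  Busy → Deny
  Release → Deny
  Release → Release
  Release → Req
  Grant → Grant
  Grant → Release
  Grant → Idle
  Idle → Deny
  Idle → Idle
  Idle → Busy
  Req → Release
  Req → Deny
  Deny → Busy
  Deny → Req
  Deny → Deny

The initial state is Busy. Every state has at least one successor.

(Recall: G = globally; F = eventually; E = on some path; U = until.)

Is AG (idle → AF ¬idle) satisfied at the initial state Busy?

No

States satisfying idle → AF ¬idle: {Busy, Idle, Req, Deny}.
States satisfying AG (idle → AF ¬idle): ∅.
Release is reachable from Busy and violates idle → AF ¬idle, so AG fails at Busy.
Busy ∉ Sat(AG (idle → AF ¬idle)).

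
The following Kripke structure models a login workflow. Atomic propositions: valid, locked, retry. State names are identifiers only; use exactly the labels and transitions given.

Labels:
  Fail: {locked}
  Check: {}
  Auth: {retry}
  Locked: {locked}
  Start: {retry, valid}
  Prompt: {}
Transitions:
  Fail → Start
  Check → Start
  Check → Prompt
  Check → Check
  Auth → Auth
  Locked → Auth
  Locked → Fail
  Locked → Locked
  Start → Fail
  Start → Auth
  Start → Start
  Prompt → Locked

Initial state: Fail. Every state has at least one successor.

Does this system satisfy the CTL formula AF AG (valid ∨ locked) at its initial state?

Violated

States satisfying AG (valid ∨ locked): ∅.
States satisfying AF AG (valid ∨ locked): ∅.
There is a path from Fail along which AG (valid ∨ locked) never holds.
Fail ∉ Sat(AF AG (valid ∨ locked)).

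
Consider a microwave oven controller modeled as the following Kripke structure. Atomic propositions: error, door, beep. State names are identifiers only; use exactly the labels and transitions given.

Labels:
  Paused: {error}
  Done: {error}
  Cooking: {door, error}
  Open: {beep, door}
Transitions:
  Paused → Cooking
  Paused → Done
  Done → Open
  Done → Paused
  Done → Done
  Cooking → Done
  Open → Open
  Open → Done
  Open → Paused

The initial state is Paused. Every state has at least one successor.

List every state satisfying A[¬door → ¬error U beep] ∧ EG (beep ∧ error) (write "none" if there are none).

States satisfying ¬door → ¬error: {Cooking, Open}.
States satisfying beep: {Open}.
States satisfying A[¬door → ¬error U beep]: {Open}.
States satisfying beep ∧ error: ∅.
States satisfying EG (beep ∧ error): ∅.
States satisfying A[¬door → ¬error U beep] ∧ EG (beep ∧ error): ∅.

none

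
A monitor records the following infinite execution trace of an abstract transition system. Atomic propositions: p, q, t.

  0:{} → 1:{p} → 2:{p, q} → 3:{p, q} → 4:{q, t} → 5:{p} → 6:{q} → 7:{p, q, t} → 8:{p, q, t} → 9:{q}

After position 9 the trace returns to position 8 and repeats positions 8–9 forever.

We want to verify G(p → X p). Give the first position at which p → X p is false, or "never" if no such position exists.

3

Check p → X p at each position in order: 0 ✓, 1 ✓, 2 ✓.
At position 3 the labels are {p, q} and the next position 4 has {q, t}, so p → X p is false there. This is the first violation.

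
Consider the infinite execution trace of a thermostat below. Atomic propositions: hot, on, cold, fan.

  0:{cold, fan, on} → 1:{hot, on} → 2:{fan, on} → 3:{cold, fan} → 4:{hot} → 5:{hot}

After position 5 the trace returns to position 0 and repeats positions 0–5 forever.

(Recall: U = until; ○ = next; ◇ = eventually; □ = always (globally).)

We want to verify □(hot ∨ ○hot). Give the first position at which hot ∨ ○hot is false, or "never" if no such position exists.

2

Check hot ∨ ○hot at each position in order: 0 ✓, 1 ✓.
At position 2 the labels are {fan, on} and the next position 3 has {cold, fan}, so hot ∨ ○hot is false there. This is the first violation.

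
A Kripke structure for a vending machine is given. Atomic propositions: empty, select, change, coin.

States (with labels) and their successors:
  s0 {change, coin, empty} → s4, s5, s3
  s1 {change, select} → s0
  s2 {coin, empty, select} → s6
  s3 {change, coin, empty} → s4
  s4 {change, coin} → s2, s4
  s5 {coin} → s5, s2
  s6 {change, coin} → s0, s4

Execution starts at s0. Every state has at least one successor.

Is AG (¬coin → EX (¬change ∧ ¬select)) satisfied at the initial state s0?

States satisfying ¬coin → EX (¬change ∧ ¬select): {s0, s2, s3, s4, s5, s6}.
States satisfying AG (¬coin → EX (¬change ∧ ¬select)): {s0, s2, s3, s4, s5, s6}.
Every state reachable from s0 satisfies ¬coin → EX (¬change ∧ ¬select).
s0 ∈ Sat(AG (¬coin → EX (¬change ∧ ¬select))).

Satisfied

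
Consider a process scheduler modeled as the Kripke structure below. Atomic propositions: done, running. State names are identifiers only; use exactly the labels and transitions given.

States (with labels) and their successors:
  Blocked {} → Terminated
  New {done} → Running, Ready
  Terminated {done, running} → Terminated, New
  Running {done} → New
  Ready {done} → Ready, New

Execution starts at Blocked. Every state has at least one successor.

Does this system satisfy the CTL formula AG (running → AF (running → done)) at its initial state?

States satisfying running → AF (running → done): {Blocked, New, Terminated, Running, Ready}.
States satisfying AG (running → AF (running → done)): {Blocked, New, Terminated, Running, Ready}.
Every state reachable from Blocked satisfies running → AF (running → done).
Blocked ∈ Sat(AG (running → AF (running → done))).

Yes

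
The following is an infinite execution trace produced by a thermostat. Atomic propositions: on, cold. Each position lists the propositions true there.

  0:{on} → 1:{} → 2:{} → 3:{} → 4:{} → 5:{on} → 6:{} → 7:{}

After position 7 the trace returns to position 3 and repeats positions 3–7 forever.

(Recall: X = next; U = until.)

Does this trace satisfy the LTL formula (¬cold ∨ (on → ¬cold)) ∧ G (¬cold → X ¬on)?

Violated

¬cold → X ¬on must hold at every position from 0 onward. It fails at position 4, so G (¬cold → X ¬on) is false.
Positions where ¬cold holds: 0, 1, 2, 3, 4, 5, 6, 7.
Check X ¬on at each: 0→ok, 1→ok, 2→ok, 3→ok, 4→fails, 5→ok, 6→ok, 7→ok.
At position 0: ¬cold ∨ (on → ¬cold) is true; G (¬cold → X ¬on) is false; so (¬cold ∨ (on → ¬cold)) ∧ G (¬cold → X ¬on) is false.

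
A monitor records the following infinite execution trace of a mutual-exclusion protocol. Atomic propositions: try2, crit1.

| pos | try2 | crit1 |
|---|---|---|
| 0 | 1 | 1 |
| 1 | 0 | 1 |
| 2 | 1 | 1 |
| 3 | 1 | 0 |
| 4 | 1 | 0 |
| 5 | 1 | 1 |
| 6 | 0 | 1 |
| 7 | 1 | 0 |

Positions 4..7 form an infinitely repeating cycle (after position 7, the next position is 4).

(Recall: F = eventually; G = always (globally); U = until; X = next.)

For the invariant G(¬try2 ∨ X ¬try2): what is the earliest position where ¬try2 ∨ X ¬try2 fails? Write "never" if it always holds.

2

Check ¬try2 ∨ X ¬try2 at each position in order: 0 ✓, 1 ✓.
At position 2 the labels are {crit1, try2} and the next position 3 has {try2}, so ¬try2 ∨ X ¬try2 is false there. This is the first violation.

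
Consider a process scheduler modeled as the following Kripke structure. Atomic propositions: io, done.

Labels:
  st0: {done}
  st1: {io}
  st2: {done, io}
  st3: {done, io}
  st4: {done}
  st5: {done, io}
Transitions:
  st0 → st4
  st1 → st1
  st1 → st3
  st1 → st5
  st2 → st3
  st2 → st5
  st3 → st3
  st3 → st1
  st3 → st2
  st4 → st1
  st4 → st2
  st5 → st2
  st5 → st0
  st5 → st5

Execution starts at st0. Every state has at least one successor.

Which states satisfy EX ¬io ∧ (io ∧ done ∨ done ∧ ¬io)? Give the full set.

{st0, st5}

States satisfying ¬io: {st0, st4}.
States satisfying EX ¬io: {st0, st5}.
States satisfying io ∧ done: {st2, st3, st5}.
States satisfying done ∧ ¬io: {st0, st4}.
States satisfying io ∧ done ∨ done ∧ ¬io: {st0, st2, st3, st4, st5}.
States satisfying EX ¬io ∧ (io ∧ done ∨ done ∧ ¬io): {st0, st5}.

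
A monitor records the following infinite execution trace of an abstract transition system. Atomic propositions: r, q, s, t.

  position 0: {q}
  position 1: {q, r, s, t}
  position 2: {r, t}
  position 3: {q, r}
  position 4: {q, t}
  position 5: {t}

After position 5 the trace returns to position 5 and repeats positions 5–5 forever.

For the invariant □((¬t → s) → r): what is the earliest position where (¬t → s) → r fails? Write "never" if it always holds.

Check (¬t → s) → r at each position in order: 0 ✓, 1 ✓, 2 ✓, 3 ✓.
At position 4 the labels are {q, t}, so (¬t → s) → r is false there. This is the first violation.

4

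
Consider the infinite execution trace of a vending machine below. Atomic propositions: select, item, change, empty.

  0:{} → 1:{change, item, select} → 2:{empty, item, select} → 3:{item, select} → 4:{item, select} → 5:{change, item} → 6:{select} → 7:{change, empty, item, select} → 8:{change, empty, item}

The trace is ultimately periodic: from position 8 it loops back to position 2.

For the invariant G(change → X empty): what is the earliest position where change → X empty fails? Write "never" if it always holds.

5

Check change → X empty at each position in order: 0 ✓, 1 ✓, 2 ✓, 3 ✓, 4 ✓.
At position 5 the labels are {change, item} and the next position 6 has {select}, so change → X empty is false there. This is the first violation.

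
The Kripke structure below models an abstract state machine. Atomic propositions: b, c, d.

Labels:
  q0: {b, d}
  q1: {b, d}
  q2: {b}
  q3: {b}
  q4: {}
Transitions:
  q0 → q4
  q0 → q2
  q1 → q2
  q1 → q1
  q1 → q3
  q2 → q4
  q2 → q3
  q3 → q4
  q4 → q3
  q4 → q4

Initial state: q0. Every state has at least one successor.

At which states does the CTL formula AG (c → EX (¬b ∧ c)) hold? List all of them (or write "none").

States satisfying c → EX (¬b ∧ c): {q0, q1, q2, q3, q4}.
States satisfying AG (c → EX (¬b ∧ c)): {q0, q1, q2, q3, q4}.

{q0, q1, q2, q3, q4}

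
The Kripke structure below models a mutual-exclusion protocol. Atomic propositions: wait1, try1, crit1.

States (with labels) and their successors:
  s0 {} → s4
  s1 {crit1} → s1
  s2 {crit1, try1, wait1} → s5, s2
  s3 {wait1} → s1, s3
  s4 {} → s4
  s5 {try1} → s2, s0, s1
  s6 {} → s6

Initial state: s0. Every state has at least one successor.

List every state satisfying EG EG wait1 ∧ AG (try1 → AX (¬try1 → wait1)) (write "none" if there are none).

States satisfying EG wait1: {s2, s3}.
States satisfying EG EG wait1: {s2, s3}.
States satisfying try1 → AX (¬try1 → wait1): {s0, s1, s2, s3, s4, s6}.
States satisfying AG (try1 → AX (¬try1 → wait1)): {s0, s1, s3, s4, s6}.
States satisfying EG EG wait1 ∧ AG (try1 → AX (¬try1 → wait1)): {s3}.

{s3}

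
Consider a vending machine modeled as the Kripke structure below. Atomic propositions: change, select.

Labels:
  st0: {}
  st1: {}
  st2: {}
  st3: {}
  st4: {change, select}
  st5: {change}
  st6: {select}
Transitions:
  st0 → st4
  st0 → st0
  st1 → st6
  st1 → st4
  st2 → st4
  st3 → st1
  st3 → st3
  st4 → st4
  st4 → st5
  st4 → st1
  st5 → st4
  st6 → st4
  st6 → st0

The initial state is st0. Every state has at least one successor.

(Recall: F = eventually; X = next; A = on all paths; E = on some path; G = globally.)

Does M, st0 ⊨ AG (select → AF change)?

States satisfying select → AF change: {st0, st1, st2, st3, st4, st5}.
States satisfying AG (select → AF change): ∅.
st6 is reachable from st0 and violates select → AF change, so AG fails at st0.
st0 ∉ Sat(AG (select → AF change)).

Violated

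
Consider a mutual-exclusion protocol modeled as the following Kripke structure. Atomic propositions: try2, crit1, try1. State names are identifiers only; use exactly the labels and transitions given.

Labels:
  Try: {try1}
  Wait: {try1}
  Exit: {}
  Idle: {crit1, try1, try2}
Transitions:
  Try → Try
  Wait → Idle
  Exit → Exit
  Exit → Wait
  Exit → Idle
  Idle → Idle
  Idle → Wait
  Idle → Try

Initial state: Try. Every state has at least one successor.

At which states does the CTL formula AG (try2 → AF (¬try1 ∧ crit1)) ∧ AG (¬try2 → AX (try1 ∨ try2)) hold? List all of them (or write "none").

{Try}

States satisfying try2 → AF (¬try1 ∧ crit1): {Try, Wait, Exit}.
States satisfying AG (try2 → AF (¬try1 ∧ crit1)): {Try}.
States satisfying ¬try2 → AX (try1 ∨ try2): {Try, Wait, Idle}.
States satisfying AG (¬try2 → AX (try1 ∨ try2)): {Try, Wait, Idle}.
States satisfying AG (try2 → AF (¬try1 ∧ crit1)) ∧ AG (¬try2 → AX (try1 ∨ try2)): {Try}.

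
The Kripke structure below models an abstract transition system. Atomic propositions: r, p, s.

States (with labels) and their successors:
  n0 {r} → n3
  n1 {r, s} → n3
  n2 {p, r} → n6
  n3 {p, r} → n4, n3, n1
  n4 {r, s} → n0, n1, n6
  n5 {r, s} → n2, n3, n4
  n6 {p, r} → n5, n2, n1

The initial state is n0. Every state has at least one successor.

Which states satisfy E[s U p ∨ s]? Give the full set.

States satisfying s: {n1, n4, n5}.
States satisfying p ∨ s: {n1, n2, n3, n4, n5, n6}.
States satisfying E[s U p ∨ s]: {n1, n2, n3, n4, n5, n6}.

{n1, n2, n3, n4, n5, n6}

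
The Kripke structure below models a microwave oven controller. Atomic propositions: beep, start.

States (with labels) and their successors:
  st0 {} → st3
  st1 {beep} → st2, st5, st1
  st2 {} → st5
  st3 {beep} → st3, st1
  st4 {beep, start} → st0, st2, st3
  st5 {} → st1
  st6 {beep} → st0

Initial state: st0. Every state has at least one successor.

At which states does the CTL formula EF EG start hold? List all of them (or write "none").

States satisfying EG start: ∅.
States satisfying EF EG start: ∅.

none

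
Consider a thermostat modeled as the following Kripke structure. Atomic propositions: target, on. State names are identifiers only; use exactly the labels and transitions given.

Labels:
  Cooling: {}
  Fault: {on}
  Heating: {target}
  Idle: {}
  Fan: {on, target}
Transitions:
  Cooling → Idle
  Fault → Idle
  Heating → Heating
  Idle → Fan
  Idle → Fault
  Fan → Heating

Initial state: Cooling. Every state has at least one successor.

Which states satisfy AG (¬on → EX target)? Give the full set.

{Fault, Heating, Idle, Fan}

States satisfying ¬on → EX target: {Fault, Heating, Idle, Fan}.
States satisfying AG (¬on → EX target): {Fault, Heating, Idle, Fan}.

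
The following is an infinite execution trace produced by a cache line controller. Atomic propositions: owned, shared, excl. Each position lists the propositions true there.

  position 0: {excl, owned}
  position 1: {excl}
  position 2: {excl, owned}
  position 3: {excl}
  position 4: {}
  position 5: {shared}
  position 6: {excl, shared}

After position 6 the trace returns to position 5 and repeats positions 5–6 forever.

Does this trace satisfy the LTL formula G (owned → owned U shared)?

Does not hold

owned → owned U shared must hold at every position from 0 onward. It fails at position 0, so G (owned → owned U shared) is false.
Positions where owned holds: 0, 2.
Check owned U shared at each: 0→fails, 2→fails.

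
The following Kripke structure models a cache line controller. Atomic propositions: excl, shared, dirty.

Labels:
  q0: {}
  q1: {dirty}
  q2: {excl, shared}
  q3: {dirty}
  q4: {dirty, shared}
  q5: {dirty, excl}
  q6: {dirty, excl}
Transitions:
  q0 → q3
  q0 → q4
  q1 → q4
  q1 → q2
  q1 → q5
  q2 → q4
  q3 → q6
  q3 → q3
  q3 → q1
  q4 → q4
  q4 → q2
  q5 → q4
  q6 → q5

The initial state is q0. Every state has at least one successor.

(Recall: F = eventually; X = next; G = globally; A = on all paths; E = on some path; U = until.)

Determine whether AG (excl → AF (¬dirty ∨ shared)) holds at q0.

States satisfying excl → AF (¬dirty ∨ shared): {q0, q1, q2, q3, q4, q5, q6}.
States satisfying AG (excl → AF (¬dirty ∨ shared)): {q0, q1, q2, q3, q4, q5, q6}.
Every state reachable from q0 satisfies excl → AF (¬dirty ∨ shared).
q0 ∈ Sat(AG (excl → AF (¬dirty ∨ shared))).

Yes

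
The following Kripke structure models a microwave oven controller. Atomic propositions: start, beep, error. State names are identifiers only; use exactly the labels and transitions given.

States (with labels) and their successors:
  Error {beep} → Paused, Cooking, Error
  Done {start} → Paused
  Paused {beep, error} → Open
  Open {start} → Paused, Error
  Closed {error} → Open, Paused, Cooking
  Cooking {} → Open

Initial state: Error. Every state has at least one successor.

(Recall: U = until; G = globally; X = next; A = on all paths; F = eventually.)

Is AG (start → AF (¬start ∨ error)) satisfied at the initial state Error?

States satisfying start → AF (¬start ∨ error): {Error, Done, Paused, Open, Closed, Cooking}.
States satisfying AG (start → AF (¬start ∨ error)): {Error, Done, Paused, Open, Closed, Cooking}.
Every state reachable from Error satisfies start → AF (¬start ∨ error).
Error ∈ Sat(AG (start → AF (¬start ∨ error))).

Yes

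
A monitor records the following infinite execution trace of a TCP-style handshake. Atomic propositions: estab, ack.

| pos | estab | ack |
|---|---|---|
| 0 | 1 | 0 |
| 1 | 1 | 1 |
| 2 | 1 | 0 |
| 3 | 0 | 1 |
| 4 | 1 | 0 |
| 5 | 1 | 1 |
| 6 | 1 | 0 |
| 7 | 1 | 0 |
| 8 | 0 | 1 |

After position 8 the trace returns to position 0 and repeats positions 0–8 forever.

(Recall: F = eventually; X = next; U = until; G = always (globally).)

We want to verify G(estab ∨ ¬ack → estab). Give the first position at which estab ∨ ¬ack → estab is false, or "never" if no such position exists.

estab ∨ ¬ack → estab holds at every position 0..8, and those are all the positions the trace ever visits, so the invariant G(estab ∨ ¬ack → estab) is never violated.

never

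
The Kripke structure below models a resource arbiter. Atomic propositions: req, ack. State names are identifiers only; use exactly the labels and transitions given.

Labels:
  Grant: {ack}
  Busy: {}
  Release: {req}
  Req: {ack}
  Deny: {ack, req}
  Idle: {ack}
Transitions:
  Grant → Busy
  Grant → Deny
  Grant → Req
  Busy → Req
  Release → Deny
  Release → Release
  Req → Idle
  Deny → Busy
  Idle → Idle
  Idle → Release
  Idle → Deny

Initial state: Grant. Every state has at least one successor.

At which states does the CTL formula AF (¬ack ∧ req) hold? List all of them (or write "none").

States satisfying ¬ack ∧ req: {Release}.
States satisfying AF (¬ack ∧ req): {Release}.

{Release}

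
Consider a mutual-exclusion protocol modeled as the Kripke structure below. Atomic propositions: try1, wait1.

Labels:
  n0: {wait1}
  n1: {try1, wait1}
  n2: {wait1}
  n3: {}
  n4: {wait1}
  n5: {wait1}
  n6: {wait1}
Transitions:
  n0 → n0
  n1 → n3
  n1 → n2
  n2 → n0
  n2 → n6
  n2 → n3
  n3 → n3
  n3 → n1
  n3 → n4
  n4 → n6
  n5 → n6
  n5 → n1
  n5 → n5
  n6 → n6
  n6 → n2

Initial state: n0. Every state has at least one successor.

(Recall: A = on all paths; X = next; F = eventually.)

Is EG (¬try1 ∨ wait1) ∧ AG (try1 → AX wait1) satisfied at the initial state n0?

Yes

States satisfying ¬try1 ∨ wait1: {n0, n1, n2, n3, n4, n5, n6}.
States satisfying EG (¬try1 ∨ wait1): {n0, n1, n2, n3, n4, n5, n6}.
States satisfying try1 → AX wait1: {n0, n2, n3, n4, n5, n6}.
States satisfying AG (try1 → AX wait1): {n0}.
States satisfying EG (¬try1 ∨ wait1) ∧ AG (try1 → AX wait1): {n0}.
n0 ∈ Sat(EG (¬try1 ∨ wait1) ∧ AG (try1 → AX wait1)).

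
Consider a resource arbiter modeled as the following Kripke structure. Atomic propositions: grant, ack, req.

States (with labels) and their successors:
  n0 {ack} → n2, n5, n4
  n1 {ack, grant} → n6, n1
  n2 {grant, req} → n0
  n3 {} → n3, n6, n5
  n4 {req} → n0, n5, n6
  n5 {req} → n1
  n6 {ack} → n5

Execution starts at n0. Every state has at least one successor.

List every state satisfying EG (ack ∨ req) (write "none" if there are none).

{n0, n1, n2, n4, n5, n6}

States satisfying ack ∨ req: {n0, n1, n2, n4, n5, n6}.
States satisfying EG (ack ∨ req): {n0, n1, n2, n4, n5, n6}.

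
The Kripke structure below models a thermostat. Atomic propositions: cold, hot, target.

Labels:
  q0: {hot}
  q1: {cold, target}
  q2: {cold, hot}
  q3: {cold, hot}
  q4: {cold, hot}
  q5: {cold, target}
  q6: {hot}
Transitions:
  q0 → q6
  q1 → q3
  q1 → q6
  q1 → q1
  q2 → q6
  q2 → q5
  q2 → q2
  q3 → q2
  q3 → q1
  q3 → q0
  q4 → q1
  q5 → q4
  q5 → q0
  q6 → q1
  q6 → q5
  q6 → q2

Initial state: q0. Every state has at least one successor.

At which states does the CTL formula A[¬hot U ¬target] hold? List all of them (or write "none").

{q0, q2, q3, q4, q5, q6}

States satisfying ¬hot: {q1, q5}.
States satisfying ¬target: {q0, q2, q3, q4, q6}.
States satisfying A[¬hot U ¬target]: {q0, q2, q3, q4, q5, q6}.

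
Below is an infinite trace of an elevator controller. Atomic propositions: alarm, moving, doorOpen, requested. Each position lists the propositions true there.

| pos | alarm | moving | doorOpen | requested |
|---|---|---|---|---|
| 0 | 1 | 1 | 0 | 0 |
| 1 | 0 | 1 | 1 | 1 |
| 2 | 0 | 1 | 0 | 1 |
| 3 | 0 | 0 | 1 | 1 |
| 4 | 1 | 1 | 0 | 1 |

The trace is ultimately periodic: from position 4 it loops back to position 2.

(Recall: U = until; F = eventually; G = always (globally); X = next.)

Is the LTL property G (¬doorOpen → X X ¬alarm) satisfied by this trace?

¬doorOpen → X X ¬alarm must hold at every position from 0 onward. It fails at position 2, so G (¬doorOpen → X X ¬alarm) is false.
Positions where ¬doorOpen holds: 0, 2, 4.
Check X X ¬alarm at each: 0→ok, 2→fails, 4→ok.

Violated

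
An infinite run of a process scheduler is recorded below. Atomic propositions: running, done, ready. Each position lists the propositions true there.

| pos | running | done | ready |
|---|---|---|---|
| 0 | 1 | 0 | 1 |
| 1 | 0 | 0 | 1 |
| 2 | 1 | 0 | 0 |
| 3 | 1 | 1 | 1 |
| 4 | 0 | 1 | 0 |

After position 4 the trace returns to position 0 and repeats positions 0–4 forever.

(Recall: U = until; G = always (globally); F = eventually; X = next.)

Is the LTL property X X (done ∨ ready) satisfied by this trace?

The position after 0 is 1; X (done ∨ ready) is false there.

No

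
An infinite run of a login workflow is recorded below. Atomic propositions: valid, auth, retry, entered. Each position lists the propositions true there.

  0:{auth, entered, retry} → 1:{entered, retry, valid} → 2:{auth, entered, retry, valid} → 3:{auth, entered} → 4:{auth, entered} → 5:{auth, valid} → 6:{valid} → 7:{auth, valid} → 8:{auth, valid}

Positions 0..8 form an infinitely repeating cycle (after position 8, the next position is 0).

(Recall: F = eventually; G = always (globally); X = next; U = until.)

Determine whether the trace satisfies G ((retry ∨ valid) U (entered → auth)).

(retry ∨ valid) U (entered → auth) holds at every position 0..8, and those are all positions ever visited, so G ((retry ∨ valid) U (entered → auth)) holds.

Satisfied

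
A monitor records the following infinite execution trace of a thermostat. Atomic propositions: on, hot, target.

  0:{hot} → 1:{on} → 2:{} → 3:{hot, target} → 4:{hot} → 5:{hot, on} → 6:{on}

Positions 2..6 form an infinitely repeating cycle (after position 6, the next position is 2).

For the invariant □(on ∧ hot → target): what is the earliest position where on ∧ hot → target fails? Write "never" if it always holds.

5

Check on ∧ hot → target at each position in order: 0 ✓, 1 ✓, 2 ✓, 3 ✓, 4 ✓.
At position 5 the labels are {hot, on}, so on ∧ hot → target is false there. This is the first violation.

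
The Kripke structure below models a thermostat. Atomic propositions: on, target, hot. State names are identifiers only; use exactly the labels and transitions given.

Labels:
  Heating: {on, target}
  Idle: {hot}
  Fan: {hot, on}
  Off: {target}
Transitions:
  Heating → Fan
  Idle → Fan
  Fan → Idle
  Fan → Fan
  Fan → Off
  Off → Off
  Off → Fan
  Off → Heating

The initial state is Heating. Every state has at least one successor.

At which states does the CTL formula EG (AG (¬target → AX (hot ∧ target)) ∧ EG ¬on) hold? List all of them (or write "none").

States satisfying AG (¬target → AX (hot ∧ target)) ∧ EG ¬on: ∅.
States satisfying EG (AG (¬target → AX (hot ∧ target)) ∧ EG ¬on): ∅.

none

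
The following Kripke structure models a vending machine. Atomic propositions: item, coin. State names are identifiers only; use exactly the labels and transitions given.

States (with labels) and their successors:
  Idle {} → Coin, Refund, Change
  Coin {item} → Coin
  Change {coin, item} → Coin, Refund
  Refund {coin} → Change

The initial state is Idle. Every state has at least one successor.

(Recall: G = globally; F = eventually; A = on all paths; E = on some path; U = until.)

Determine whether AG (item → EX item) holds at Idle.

States satisfying item → EX item: {Idle, Coin, Change, Refund}.
States satisfying AG (item → EX item): {Idle, Coin, Change, Refund}.
Every state reachable from Idle satisfies item → EX item.
Idle ∈ Sat(AG (item → EX item)).

Satisfied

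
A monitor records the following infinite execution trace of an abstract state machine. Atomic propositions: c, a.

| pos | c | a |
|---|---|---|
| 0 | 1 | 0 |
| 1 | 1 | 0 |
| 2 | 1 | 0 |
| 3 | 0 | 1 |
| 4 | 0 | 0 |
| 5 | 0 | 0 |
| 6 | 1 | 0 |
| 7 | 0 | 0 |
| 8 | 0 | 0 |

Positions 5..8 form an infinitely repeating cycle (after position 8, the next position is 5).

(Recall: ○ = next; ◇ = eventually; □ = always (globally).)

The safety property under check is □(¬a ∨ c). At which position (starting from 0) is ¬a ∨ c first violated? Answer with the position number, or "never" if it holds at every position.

Check ¬a ∨ c at each position in order: 0 ✓, 1 ✓, 2 ✓.
At position 3 the labels are {a}, so ¬a ∨ c is false there. This is the first violation.

3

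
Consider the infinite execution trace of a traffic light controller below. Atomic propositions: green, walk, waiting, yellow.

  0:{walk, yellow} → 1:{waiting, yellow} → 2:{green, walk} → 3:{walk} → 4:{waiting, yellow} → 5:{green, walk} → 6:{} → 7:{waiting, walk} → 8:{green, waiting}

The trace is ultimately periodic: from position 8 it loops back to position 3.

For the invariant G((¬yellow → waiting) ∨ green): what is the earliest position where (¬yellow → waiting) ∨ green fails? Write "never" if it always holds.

Check (¬yellow → waiting) ∨ green at each position in order: 0 ✓, 1 ✓, 2 ✓.
At position 3 the labels are {walk}, so (¬yellow → waiting) ∨ green is false there. This is the first violation.

3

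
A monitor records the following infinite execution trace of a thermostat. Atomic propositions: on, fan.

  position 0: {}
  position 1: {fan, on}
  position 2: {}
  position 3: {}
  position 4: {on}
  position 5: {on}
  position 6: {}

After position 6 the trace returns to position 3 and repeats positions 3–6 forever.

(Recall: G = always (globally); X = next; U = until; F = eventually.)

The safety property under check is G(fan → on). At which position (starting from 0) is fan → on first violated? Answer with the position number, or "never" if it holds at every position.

never

fan → on holds at every position 0..6, and those are all the positions the trace ever visits, so the invariant G(fan → on) is never violated.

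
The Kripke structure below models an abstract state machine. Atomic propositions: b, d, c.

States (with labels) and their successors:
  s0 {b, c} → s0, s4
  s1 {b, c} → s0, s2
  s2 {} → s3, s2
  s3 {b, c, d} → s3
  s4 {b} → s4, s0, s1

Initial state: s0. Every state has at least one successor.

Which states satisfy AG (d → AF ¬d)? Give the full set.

none

States satisfying d → AF ¬d: {s0, s1, s2, s4}.
States satisfying AG (d → AF ¬d): ∅.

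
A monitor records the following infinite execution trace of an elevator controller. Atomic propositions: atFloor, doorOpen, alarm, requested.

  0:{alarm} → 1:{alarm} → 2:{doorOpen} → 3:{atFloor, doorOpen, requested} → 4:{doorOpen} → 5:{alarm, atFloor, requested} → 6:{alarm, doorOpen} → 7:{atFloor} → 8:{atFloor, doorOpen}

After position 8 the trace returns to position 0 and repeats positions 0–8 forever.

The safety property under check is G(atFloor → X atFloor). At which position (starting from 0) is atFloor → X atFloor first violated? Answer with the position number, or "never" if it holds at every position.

Check atFloor → X atFloor at each position in order: 0 ✓, 1 ✓, 2 ✓.
At position 3 the labels are {atFloor, doorOpen, requested} and the next position 4 has {doorOpen}, so atFloor → X atFloor is false there. This is the first violation.

3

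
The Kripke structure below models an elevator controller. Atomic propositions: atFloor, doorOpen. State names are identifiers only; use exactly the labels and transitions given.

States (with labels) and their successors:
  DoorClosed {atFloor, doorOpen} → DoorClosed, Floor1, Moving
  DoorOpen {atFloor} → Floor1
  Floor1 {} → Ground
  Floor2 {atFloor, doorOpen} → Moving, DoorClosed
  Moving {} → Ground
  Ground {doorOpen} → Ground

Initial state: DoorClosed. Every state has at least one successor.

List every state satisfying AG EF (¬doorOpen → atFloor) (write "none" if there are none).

States satisfying EF (¬doorOpen → atFloor): {DoorClosed, DoorOpen, Floor1, Floor2, Moving, Ground}.
States satisfying AG EF (¬doorOpen → atFloor): {DoorClosed, DoorOpen, Floor1, Floor2, Moving, Ground}.

{DoorClosed, DoorOpen, Floor1, Floor2, Moving, Ground}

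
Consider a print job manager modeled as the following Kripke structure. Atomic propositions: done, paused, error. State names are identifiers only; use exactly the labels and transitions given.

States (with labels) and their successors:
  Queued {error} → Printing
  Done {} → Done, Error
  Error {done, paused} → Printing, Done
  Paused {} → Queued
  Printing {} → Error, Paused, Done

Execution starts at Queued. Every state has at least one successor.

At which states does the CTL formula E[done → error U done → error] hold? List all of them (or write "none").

{Queued, Done, Paused, Printing}

States satisfying done → error: {Queued, Done, Paused, Printing}.
States satisfying E[done → error U done → error]: {Queued, Done, Paused, Printing}.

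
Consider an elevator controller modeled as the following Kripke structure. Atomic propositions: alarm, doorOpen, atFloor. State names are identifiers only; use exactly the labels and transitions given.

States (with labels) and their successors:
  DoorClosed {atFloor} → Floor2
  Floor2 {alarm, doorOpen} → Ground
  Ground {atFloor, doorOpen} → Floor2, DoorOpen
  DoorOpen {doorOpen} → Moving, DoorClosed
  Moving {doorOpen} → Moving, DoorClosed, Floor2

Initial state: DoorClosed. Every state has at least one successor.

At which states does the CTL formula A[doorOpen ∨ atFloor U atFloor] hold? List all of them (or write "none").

{DoorClosed, Floor2, Ground}

States satisfying doorOpen ∨ atFloor: {DoorClosed, Floor2, Ground, DoorOpen, Moving}.
States satisfying atFloor: {DoorClosed, Ground}.
States satisfying A[doorOpen ∨ atFloor U atFloor]: {DoorClosed, Floor2, Ground}.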